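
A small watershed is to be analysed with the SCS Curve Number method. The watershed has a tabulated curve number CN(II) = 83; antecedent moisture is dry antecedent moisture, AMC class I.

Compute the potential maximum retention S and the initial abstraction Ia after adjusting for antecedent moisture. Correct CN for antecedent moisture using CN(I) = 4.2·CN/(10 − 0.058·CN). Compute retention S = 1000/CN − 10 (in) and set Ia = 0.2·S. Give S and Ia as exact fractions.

S = 8500/1743 in ≈ 4.877 in; Ia = 1700/1743 in ≈ 0.975 in

Adjust CN=83 to AMC I: 4.2·83/(10 − 0.058·83) → (1743/5) ÷ (2593/500) = 174300/2593 ≈ 67.219
Retention S: 1000/CN − 10 with CN=67.219 → S = 8500/1743 ≈ 4.877 in
Ia = 0.2S: 0.2·4.877 = 0.975 in (exactly 1700/1743)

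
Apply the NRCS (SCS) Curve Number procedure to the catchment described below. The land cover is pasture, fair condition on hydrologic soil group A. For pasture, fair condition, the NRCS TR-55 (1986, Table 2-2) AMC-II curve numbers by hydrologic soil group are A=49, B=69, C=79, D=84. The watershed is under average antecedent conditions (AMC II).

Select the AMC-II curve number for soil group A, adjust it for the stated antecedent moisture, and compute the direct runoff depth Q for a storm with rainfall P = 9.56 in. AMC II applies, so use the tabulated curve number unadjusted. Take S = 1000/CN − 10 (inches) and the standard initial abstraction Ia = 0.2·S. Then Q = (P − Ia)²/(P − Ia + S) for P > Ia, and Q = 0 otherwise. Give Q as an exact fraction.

Q = 83923921/26840975 in ≈ 3.127 in

NRCS table: pasture, fair condition, soil group A → CN(II) = 49
AMC II — tabulated CN = 49 applies directly.
S = 1000/49 − 10 = 510/49 in ≈ 10.408 in
Ia = 0.2·(510/49) = 102/49 in ≈ 2.082 in
Excess rainfall: 9.560 − 2.082 = 7.478 in; P > Ia so Q > 0
Q = (9161/1225)²/((9161/1225) + 510/49) = (83923921/1500625)/(21911/1225) = 83923921/26840975 in ≈ 3.127 in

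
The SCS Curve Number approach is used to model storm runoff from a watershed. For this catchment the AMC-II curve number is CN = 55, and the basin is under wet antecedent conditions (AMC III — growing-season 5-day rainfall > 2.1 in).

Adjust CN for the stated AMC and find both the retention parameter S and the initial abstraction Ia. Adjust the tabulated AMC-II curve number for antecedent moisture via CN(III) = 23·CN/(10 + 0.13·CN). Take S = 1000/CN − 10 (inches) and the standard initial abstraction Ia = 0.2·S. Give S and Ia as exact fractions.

S = 900/253 in ≈ 3.557 in; Ia = 180/253 in ≈ 0.711 in

Wet (AMC III): CN(III) = 23·55/(10 + 0.13·55) = 1265/(343/20) = 25300/343 ≈ 73.761
S = 1000/(25300/343) − 10 = 900/253 in ≈ 3.557 in
Initial abstraction Ia = S/5 = (900/253)/5 = 180/253 ≈ 0.711 in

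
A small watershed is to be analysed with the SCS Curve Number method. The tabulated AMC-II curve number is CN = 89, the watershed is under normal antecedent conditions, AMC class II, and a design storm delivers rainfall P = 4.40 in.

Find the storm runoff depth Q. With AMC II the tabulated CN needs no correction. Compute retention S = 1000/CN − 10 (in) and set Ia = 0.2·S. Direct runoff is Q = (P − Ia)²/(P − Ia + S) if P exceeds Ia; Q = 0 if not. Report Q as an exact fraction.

CN(II) = 89; AMC II needs no correction.
Retention S: 1000/CN − 10 with CN=89.000 → S = 110/89 ≈ 1.236 in
Ia = 0.2S: 0.2·1.236 = 0.247 in (exactly 22/89)
Excess rainfall: 4.400 − 0.247 = 4.153 in; P > Ia so Q > 0
Q: (1848/445)² ÷ (2398/445) = 155232/48505 in (≈ 3.200 in)

Q = 155232/48505 in ≈ 3.200 in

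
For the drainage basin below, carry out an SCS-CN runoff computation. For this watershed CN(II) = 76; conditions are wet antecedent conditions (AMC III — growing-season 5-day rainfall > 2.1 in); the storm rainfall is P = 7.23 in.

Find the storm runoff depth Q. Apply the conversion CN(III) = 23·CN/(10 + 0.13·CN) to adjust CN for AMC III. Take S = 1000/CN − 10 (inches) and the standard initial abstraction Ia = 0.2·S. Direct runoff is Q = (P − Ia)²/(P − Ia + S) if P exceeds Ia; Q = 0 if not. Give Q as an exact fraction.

CN(III) from CN(II)=76: (23·76)/(10 + 0.13·76) = 43700/497 ≈ 87.928
S = 1000/(43700/497) − 10 = 600/437 in ≈ 1.373 in
Initial abstraction Ia = S/5 = (600/437)/5 = 120/437 ≈ 0.275 in
Since P=7.230 > Ia=0.275: effective rainfall P−Ia = 303951/43700 in
Q = (303951/43700)²/((303951/43700) + 600/437) = (92386210401/1909690000)/(363951/43700) = 10265134489/1767184300 in ≈ 5.809 in

Q = 10265134489/1767184300 in ≈ 5.809 in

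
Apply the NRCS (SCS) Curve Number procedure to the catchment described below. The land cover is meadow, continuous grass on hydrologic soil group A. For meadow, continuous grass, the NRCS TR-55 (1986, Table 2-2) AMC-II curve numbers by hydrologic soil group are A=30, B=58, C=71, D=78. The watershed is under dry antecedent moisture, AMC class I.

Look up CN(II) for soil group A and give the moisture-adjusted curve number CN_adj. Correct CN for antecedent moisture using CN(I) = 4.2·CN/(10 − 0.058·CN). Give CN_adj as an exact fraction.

NRCS table: meadow, continuous grass, soil group A → CN(II) = 30
Adjust CN=30 to AMC I: 4.2·30/(10 − 0.058·30) → 126 ÷ (413/50) = 900/59 ≈ 15.254

CN_adj = 900/59 ≈ 15.254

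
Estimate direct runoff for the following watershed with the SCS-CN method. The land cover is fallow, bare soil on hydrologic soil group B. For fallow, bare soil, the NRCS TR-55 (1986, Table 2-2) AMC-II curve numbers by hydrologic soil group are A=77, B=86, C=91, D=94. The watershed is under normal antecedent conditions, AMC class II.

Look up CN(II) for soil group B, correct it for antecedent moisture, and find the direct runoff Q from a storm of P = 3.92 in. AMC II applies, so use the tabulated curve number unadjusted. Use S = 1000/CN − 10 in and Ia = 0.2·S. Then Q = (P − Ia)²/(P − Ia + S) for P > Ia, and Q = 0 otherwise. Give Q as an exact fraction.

NRCS table: fallow, bare soil, soil group B → CN(II) = 86
AMC II — tabulated CN = 86 applies directly.
Retention S: 1000/CN − 10 with CN=86.000 → S = 70/43 ≈ 1.628 in
Ia = 0.2·(70/43) = 14/43 in ≈ 0.326 in
P − Ia = 3.920 − 0.326 = 3864/1075 ≈ 3.594 in (> 0, runoff occurs)
Runoff Q = (P−Ia)²/(P−Ia+S) = (3.594)²/(3.594+1.628) = 1066464/431075 ≈ 2.474 in

Q = 1066464/431075 in ≈ 2.474 in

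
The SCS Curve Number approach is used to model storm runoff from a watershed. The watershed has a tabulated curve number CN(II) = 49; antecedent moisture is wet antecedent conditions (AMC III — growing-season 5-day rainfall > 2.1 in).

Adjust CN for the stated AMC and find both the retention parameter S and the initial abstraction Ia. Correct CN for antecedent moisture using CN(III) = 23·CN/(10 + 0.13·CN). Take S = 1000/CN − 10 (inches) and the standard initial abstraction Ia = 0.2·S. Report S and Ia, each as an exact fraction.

Adjust CN=49 to AMC III: 23·49/(10 + 0.13·49) → 1127 ÷ (1637/100) = 112700/1637 ≈ 68.845
S = 1000/(112700/1637) − 10 = 5100/1127 in ≈ 4.525 in
Initial abstraction Ia = S/5 = (5100/1127)/5 = 1020/1127 ≈ 0.905 in

S = 5100/1127 in ≈ 4.525 in; Ia = 1020/1127 in ≈ 0.905 in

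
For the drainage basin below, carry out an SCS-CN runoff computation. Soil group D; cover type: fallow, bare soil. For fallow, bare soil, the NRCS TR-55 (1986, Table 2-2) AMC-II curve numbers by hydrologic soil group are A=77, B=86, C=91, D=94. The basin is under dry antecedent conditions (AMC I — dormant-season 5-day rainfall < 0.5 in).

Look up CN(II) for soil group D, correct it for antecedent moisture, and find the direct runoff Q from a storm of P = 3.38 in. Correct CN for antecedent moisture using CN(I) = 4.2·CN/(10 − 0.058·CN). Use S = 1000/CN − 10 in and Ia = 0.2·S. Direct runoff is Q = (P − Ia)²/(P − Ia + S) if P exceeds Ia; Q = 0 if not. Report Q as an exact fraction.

NRCS table: fallow, bare soil, soil group D → CN(II) = 94
Adjust CN=94 to AMC I: 4.2·94/(10 − 0.058·94) → (1974/5) ÷ (1137/250) = 32900/379 ≈ 86.807
Retention S: 1000/CN − 10 with CN=86.807 → S = 500/329 ≈ 1.520 in
Initial abstraction Ia = S/5 = (500/329)/5 = 100/329 ≈ 0.304 in
Excess rainfall: 3.380 − 0.304 = 3.076 in; P > Ia so Q > 0
Runoff Q = (P−Ia)²/(P−Ia+S) = (3.076)²/(3.076+1.520) = 2560461201/1243636450 ≈ 2.059 in

Q = 2560461201/1243636450 in ≈ 2.059 in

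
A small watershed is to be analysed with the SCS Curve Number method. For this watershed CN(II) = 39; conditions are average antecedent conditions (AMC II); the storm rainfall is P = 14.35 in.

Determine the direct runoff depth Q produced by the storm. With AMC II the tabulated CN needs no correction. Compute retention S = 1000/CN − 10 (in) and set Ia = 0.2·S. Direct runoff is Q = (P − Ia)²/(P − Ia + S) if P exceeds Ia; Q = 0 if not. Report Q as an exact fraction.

CN(II) = 39; AMC II needs no correction.
Max retention: S = 1000/39 − 10 = 610/39 in (≈ 15.641 in)
Initial abstraction Ia = S/5 = (610/39)/5 = 122/39 ≈ 3.128 in
Since P=14.350 > Ia=3.128: effective rainfall P−Ia = 8753/780 in
Q = (8753/780)²/((8753/780) + 610/39) = (76615009/608400)/(20953/780) = 76615009/16343340 in ≈ 4.688 in

Q = 76615009/16343340 in ≈ 4.688 in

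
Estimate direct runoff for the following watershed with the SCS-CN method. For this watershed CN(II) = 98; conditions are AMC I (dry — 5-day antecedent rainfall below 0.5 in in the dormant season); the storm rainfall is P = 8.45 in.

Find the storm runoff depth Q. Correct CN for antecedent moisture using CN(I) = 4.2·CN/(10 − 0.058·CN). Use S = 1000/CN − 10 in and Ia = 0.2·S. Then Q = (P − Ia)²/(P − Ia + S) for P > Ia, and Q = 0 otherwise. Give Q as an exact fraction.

Q = 29549953801/3743522580 in ≈ 7.894 in

CN(I) from CN(II)=98: (4.2·98)/(10 − 0.058·98) = 102900/1079 ≈ 95.366
S = 1000/(102900/1079) − 10 = 500/1029 in ≈ 0.486 in
Initial abstraction Ia = S/5 = (500/1029)/5 = 100/1029 ≈ 0.097 in
Since P=8.450 > Ia=0.097: effective rainfall P−Ia = 171901/20580 in
Q = (171901/20580)²/((171901/20580) + 500/1029) = (29549953801/423536400)/(181901/20580) = 29549953801/3743522580 in ≈ 7.894 in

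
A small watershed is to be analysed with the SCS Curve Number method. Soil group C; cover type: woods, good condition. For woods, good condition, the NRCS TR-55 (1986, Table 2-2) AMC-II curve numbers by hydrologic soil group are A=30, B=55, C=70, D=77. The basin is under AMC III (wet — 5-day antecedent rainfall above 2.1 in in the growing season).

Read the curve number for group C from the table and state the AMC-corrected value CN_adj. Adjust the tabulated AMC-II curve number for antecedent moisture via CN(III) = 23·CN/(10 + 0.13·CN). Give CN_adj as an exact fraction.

CN_adj = 16100/191 ≈ 84.293

NRCS table: woods, good condition, soil group C → CN(II) = 70
Adjust CN=70 to AMC III: 23·70/(10 + 0.13·70) → 1610 ÷ (191/10) = 16100/191 ≈ 84.293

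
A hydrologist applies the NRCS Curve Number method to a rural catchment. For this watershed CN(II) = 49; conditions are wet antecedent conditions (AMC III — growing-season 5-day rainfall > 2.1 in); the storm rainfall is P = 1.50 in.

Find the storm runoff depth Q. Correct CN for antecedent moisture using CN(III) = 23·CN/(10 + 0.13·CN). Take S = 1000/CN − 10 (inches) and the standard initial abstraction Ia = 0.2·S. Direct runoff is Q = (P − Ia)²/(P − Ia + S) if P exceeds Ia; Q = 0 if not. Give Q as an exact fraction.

Q = 599427/8671138 in ≈ 0.069 in

Wet (AMC III): CN(III) = 23·49/(10 + 0.13·49) = 1127/(1637/100) = 112700/1637 ≈ 68.845
Retention S: 1000/CN − 10 with CN=68.845 → S = 5100/1127 ≈ 4.525 in
Ia = 0.2S: 0.2·4.525 = 0.905 in (exactly 1020/1127)
P − Ia = 1.500 − 0.905 = 1341/2254 ≈ 0.595 in (> 0, runoff occurs)
Runoff Q = (P−Ia)²/(P−Ia+S) = (0.595)²/(0.595+4.525) = 599427/8671138 ≈ 0.069 in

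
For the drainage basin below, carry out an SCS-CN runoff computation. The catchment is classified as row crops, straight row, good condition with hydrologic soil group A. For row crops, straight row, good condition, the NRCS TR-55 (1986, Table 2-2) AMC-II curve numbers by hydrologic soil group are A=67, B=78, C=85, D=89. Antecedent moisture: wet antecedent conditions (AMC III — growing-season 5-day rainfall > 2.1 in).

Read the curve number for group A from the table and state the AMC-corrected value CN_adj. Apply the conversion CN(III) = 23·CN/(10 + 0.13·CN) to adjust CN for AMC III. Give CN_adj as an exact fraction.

NRCS table: row crops, straight row, good condition, soil group A → CN(II) = 67
Adjust CN=67 to AMC III: 23·67/(10 + 0.13·67) → 1541 ÷ (1871/100) = 154100/1871 ≈ 82.362

CN_adj = 154100/1871 ≈ 82.362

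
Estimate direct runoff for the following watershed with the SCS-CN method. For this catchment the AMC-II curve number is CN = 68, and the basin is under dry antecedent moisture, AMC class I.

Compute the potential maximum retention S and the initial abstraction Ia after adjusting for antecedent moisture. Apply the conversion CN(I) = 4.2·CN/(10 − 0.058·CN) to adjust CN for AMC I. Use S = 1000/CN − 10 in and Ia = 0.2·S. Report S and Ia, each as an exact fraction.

Adjust CN=68 to AMC I: 4.2·68/(10 − 0.058·68) → (1428/5) ÷ (757/125) = 35700/757 ≈ 47.160
S = 1000/(35700/757) − 10 = 4000/357 in ≈ 11.204 in
Initial abstraction Ia = S/5 = (4000/357)/5 = 800/357 ≈ 2.241 in

S = 4000/357 in ≈ 11.204 in; Ia = 800/357 in ≈ 2.241 in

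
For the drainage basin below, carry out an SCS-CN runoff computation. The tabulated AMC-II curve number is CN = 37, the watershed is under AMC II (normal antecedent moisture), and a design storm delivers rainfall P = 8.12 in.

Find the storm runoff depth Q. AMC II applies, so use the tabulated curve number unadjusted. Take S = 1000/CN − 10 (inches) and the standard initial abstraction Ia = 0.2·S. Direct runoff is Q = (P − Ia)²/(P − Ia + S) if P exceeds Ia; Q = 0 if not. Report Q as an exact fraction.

CN(II) = 37; AMC II needs no correction.
Retention S: 1000/CN − 10 with CN=37.000 → S = 630/37 ≈ 17.027 in
Initial abstraction Ia = S/5 = (630/37)/5 = 126/37 ≈ 3.405 in
P − Ia = 8.120 − 3.405 = 4361/925 ≈ 4.715 in (> 0, runoff occurs)
Runoff Q = (P−Ia)²/(P−Ia+S) = (4.715)²/(4.715+17.027) = 2716903/2657525 ≈ 1.022 in

Q = 2716903/2657525 in ≈ 1.022 in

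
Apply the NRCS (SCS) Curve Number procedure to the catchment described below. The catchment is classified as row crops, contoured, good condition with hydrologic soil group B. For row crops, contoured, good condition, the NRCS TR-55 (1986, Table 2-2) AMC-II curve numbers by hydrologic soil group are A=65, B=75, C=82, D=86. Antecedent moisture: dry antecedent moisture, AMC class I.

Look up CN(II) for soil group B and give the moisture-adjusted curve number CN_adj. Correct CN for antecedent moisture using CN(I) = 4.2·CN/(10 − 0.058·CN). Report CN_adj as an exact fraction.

NRCS table: row crops, contoured, good condition, soil group B → CN(II) = 75
CN(I) from CN(II)=75: (4.2·75)/(10 − 0.058·75) = 6300/113 ≈ 55.752

CN_adj = 6300/113 ≈ 55.752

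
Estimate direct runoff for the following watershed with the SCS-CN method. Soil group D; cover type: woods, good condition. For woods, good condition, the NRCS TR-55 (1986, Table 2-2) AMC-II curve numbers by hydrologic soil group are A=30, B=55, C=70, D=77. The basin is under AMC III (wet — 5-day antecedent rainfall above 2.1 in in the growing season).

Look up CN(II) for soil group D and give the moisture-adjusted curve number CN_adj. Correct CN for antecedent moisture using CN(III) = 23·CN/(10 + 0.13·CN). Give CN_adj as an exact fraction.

CN_adj = 7700/87 ≈ 88.506

NRCS table: woods, good condition, soil group D → CN(II) = 77
Wet (AMC III): CN(III) = 23·77/(10 + 0.13·77) = 1771/(2001/100) = 7700/87 ≈ 88.506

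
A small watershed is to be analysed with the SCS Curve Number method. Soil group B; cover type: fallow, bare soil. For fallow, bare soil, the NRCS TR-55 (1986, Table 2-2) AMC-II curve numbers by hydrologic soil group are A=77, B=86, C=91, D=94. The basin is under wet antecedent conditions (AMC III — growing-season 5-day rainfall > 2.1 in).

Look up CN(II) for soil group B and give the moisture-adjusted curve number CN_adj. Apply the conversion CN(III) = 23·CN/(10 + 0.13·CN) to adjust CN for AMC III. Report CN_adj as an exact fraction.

CN_adj = 98900/1059 ≈ 93.390

NRCS table: fallow, bare soil, soil group B → CN(II) = 86
Adjust CN=86 to AMC III: 23·86/(10 + 0.13·86) → 1978 ÷ (1059/50) = 98900/1059 ≈ 93.390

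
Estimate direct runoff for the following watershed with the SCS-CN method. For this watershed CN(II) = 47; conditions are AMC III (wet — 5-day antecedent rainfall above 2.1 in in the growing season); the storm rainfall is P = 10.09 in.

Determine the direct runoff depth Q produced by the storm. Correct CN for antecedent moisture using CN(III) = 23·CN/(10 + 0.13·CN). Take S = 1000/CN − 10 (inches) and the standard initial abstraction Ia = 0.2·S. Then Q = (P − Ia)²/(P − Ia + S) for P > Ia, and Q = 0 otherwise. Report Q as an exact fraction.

CN(III) from CN(II)=47: (23·47)/(10 + 0.13·47) = 108100/1611 ≈ 67.101
Retention S: 1000/CN − 10 with CN=67.101 → S = 5300/1081 ≈ 4.903 in
Ia = 0.2S: 0.2·4.903 = 0.981 in (exactly 1060/1081)
P − Ia = 10.090 − 0.981 = 984729/108100 ≈ 9.109 in (> 0, runoff occurs)
Runoff Q = (P−Ia)²/(P−Ia+S) = (9.109)²/(9.109+4.903) = 969691203441/163742204900 ≈ 5.922 in

Q = 969691203441/163742204900 in ≈ 5.922 in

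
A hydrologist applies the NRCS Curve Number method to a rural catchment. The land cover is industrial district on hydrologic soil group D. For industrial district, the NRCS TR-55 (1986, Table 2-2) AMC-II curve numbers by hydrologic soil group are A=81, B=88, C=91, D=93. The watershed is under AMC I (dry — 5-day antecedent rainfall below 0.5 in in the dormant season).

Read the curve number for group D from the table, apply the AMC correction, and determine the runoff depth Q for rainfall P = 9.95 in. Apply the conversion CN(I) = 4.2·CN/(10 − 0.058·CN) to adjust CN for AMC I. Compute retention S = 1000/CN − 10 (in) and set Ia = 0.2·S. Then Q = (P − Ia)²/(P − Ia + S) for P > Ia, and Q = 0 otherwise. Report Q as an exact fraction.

NRCS table: industrial district, soil group D → CN(II) = 93
CN(I) from CN(II)=93: (4.2·93)/(10 − 0.058·93) = 27900/329 ≈ 84.802
Retention S: 1000/CN − 10 with CN=84.802 → S = 500/279 ≈ 1.792 in
Ia = 0.2S: 0.2·1.792 = 0.358 in (exactly 100/279)
Excess rainfall: 9.950 − 0.358 = 9.592 in; P > Ia so Q > 0
Runoff Q = (P−Ia)²/(P−Ia+S) = (9.592)²/(9.592+1.792) = 2864497441/354447180 ≈ 8.082 in

Q = 2864497441/354447180 in ≈ 8.082 in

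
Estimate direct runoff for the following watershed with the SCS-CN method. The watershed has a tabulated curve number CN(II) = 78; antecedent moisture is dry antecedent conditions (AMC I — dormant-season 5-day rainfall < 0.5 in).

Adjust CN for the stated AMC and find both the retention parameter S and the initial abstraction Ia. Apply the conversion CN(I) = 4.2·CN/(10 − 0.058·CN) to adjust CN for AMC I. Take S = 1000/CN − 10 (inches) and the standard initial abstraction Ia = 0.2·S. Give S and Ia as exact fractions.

S = 5500/819 in ≈ 6.716 in; Ia = 1100/819 in ≈ 1.343 in

Adjust CN=78 to AMC I: 4.2·78/(10 − 0.058·78) → (1638/5) ÷ (1369/250) = 81900/1369 ≈ 59.825
Max retention: S = 1000/(81900/1369) − 10 = 5500/819 in (≈ 6.716 in)
Ia = 0.2S: 0.2·6.716 = 1.343 in (exactly 1100/819)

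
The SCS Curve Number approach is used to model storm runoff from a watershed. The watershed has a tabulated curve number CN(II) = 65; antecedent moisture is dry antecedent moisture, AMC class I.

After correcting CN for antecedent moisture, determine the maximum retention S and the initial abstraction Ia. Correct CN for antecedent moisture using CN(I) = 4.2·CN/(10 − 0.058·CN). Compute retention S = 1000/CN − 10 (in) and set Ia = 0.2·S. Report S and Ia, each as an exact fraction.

Dry (AMC I): CN(I) = 4.2·65/(10 − 0.058·65) = 273/(623/100) = 3900/89 ≈ 43.820
Retention S: 1000/CN − 10 with CN=43.820 → S = 500/39 ≈ 12.821 in
Ia = 0.2S: 0.2·12.821 = 2.564 in (exactly 100/39)

S = 500/39 in ≈ 12.821 in; Ia = 100/39 in ≈ 2.564 in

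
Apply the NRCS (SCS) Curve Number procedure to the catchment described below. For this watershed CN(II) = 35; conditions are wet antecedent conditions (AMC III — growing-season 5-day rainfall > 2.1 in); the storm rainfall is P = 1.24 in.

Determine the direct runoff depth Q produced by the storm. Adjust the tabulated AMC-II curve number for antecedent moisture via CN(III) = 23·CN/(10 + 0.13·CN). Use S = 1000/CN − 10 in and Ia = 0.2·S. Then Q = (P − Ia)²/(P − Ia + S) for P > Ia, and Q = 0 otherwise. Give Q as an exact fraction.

Q = 0 in ≈ 0.000 in

Wet (AMC III): CN(III) = 23·35/(10 + 0.13·35) = 805/(291/20) = 16100/291 ≈ 55.326
Max retention: S = 1000/(16100/291) − 10 = 1300/161 in (≈ 8.075 in)
Ia = 0.2·(1300/161) = 260/161 in ≈ 1.615 in
P = 1.240 ≤ Ia = 1.615 in: entire storm abstracted, Q = 0.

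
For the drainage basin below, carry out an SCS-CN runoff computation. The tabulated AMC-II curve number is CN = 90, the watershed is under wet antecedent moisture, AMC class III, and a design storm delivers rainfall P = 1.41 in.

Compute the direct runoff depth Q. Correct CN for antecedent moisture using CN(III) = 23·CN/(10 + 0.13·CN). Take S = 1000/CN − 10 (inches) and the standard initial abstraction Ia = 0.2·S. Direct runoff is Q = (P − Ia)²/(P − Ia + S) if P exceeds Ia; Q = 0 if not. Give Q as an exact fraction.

Q = 739132969/769770900 in ≈ 0.960 in

Adjust CN=90 to AMC III: 23·90/(10 + 0.13·90) → 2070 ÷ (217/10) = 20700/217 ≈ 95.392
S = 1000/(20700/217) − 10 = 100/207 in ≈ 0.483 in
Ia = 0.2S: 0.2·0.483 = 0.097 in (exactly 20/207)
P − Ia = 1.410 − 0.097 = 27187/20700 ≈ 1.313 in (> 0, runoff occurs)
Q: (27187/20700)² ÷ (37187/20700) = 739132969/769770900 in (≈ 0.960 in)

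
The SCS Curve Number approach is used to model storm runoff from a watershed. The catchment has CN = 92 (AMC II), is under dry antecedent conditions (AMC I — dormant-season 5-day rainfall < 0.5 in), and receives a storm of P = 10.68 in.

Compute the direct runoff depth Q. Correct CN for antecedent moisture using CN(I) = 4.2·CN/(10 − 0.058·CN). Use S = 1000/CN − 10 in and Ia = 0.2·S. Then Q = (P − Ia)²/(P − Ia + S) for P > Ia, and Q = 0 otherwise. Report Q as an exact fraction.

Adjust CN=92 to AMC I: 4.2·92/(10 − 0.058·92) → (1932/5) ÷ (583/125) = 48300/583 ≈ 82.847
Max retention: S = 1000/(48300/583) − 10 = 1000/483 in (≈ 2.070 in)
Ia = 0.2·(1000/483) = 200/483 in ≈ 0.414 in
P − Ia = 10.680 − 0.414 = 123961/12075 ≈ 10.266 in (> 0, runoff occurs)
Runoff Q = (P−Ia)²/(P−Ia+S) = (10.266)²/(10.266+2.070) = 15366329521/1798704075 ≈ 8.543 in

Q = 15366329521/1798704075 in ≈ 8.543 in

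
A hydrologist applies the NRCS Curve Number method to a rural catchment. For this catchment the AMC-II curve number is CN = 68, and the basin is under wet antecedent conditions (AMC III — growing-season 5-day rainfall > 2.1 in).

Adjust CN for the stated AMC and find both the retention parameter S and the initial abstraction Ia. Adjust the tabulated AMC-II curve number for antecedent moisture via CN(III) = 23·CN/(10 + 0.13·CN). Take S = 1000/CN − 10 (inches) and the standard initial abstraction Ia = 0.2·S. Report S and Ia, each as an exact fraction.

CN(III) from CN(II)=68: (23·68)/(10 + 0.13·68) = 39100/471 ≈ 83.015
S = 1000/(39100/471) − 10 = 800/391 in ≈ 2.046 in
Ia = 0.2S: 0.2·2.046 = 0.409 in (exactly 160/391)

S = 800/391 in ≈ 2.046 in; Ia = 160/391 in ≈ 0.409 in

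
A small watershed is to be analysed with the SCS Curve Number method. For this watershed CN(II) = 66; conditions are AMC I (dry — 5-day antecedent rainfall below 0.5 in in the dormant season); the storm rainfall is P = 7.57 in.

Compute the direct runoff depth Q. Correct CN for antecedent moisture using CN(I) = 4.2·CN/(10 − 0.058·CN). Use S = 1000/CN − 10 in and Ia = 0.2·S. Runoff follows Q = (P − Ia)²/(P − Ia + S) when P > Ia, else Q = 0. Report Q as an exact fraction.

Q = 125741869201/83478849300 in ≈ 1.506 in

Adjust CN=66 to AMC I: 4.2·66/(10 − 0.058·66) → (1386/5) ÷ (1543/250) = 69300/1543 ≈ 44.913
Max retention: S = 1000/(69300/1543) − 10 = 8500/693 in (≈ 12.266 in)
Ia = 0.2·(8500/693) = 1700/693 in ≈ 2.453 in
P − Ia = 7.570 − 2.453 = 354601/69300 ≈ 5.117 in (> 0, runoff occurs)
Q: (354601/69300)² ÷ (1204601/69300) = 125741869201/83478849300 in (≈ 1.506 in)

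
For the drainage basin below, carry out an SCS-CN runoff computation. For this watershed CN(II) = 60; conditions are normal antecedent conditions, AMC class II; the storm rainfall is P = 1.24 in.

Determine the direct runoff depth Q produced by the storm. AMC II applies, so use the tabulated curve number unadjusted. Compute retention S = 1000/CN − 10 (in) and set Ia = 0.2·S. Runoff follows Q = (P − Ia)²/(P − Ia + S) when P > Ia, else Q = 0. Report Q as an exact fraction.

CN(II) = 60; AMC II needs no correction.
Retention S: 1000/CN − 10 with CN=60.000 → S = 20/3 ≈ 6.667 in
Initial abstraction Ia = S/5 = (20/3)/5 = 4/3 ≈ 1.333 in
P = 1.240 ≤ Ia = 1.333 in: entire storm abstracted, Q = 0.

Q = 0 in ≈ 0.000 in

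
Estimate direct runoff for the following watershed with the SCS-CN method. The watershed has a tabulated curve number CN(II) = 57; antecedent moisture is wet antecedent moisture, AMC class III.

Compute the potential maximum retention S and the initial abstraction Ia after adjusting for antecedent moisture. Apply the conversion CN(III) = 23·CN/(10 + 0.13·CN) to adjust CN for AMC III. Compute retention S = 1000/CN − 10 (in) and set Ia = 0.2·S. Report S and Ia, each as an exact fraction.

CN(III) from CN(II)=57: (23·57)/(10 + 0.13·57) = 131100/1741 ≈ 75.302
S = 1000/(131100/1741) − 10 = 4300/1311 in ≈ 3.280 in
Ia = 0.2·(4300/1311) = 860/1311 in ≈ 0.656 in

S = 4300/1311 in ≈ 3.280 in; Ia = 860/1311 in ≈ 0.656 in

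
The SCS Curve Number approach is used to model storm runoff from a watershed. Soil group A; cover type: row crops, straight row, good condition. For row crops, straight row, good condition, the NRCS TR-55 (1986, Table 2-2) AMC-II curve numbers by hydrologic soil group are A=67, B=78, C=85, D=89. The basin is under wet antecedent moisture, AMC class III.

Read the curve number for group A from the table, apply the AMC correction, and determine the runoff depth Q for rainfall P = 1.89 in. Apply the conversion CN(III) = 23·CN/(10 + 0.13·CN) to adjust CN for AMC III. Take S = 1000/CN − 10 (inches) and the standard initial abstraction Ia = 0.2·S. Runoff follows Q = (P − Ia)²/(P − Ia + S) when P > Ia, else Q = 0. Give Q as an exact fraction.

NRCS table: row crops, straight row, good condition, soil group A → CN(II) = 67
Wet (AMC III): CN(III) = 23·67/(10 + 0.13·67) = 1541/(1871/100) = 154100/1871 ≈ 82.362
S = 1000/(154100/1871) − 10 = 3300/1541 in ≈ 2.141 in
Ia = 0.2S: 0.2·2.141 = 0.428 in (exactly 660/1541)
P − Ia = 1.890 − 0.428 = 225249/154100 ≈ 1.462 in (> 0, runoff occurs)
Q = (225249/154100)²/((225249/154100) + 3300/1541) = (50737112001/23746810000)/(555249/154100) = 16912370667/28521290300 in ≈ 0.593 in

Q = 16912370667/28521290300 in ≈ 0.593 in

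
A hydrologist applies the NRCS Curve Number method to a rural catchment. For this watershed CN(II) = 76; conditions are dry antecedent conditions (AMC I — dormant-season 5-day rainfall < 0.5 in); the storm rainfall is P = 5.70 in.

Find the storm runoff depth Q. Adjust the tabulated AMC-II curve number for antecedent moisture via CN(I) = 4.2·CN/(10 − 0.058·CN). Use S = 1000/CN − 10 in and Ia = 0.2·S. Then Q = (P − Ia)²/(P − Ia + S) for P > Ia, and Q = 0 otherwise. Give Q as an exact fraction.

Dry (AMC I): CN(I) = 4.2·76/(10 − 0.058·76) = (1596/5)/(699/125) = 13300/233 ≈ 57.082
S = 1000/(13300/233) − 10 = 1000/133 in ≈ 7.519 in
Ia = 0.2·(1000/133) = 200/133 in ≈ 1.504 in
Excess rainfall: 5.700 − 1.504 = 4.196 in; P > Ia so Q > 0
Q = (5581/1330)²/((5581/1330) + 1000/133) = (31147561/1768900)/(15581/1330) = 31147561/20722730 in ≈ 1.503 in

Q = 31147561/20722730 in ≈ 1.503 in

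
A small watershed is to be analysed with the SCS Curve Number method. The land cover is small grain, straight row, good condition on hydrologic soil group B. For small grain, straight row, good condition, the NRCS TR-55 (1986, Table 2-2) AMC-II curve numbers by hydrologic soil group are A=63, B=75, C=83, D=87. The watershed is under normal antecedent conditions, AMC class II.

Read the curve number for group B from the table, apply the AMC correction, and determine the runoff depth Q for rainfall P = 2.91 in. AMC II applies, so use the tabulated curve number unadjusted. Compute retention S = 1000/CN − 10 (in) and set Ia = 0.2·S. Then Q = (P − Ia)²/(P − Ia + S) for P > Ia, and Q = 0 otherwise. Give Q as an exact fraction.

NRCS table: small grain, straight row, good condition, soil group B → CN(II) = 75
CN(II) = 75; AMC II needs no correction.
Max retention: S = 1000/75 − 10 = 10/3 in (≈ 3.333 in)
Initial abstraction Ia = S/5 = (10/3)/5 = 2/3 ≈ 0.667 in
Excess rainfall: 2.910 − 0.667 = 2.243 in; P > Ia so Q > 0
Runoff Q = (P−Ia)²/(P−Ia+S) = (2.243)²/(2.243+3.333) = 452929/501900 ≈ 0.902 in

Q = 452929/501900 in ≈ 0.902 in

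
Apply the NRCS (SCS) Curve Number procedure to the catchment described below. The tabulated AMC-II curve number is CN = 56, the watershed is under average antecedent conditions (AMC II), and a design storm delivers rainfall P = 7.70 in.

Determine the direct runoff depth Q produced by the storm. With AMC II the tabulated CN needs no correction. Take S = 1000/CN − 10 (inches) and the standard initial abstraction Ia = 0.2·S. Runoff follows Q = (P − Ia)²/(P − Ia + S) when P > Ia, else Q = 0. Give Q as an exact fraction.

Q = 16731/6230 in ≈ 2.686 in

AMC II — tabulated CN = 56 applies directly.
Retention S: 1000/CN − 10 with CN=56.000 → S = 55/7 ≈ 7.857 in
Ia = 0.2·(55/7) = 11/7 in ≈ 1.571 in
Excess rainfall: 7.700 − 1.571 = 6.129 in; P > Ia so Q > 0
Q = (429/70)²/((429/70) + 55/7) = (184041/4900)/(979/70) = 16731/6230 in ≈ 2.686 in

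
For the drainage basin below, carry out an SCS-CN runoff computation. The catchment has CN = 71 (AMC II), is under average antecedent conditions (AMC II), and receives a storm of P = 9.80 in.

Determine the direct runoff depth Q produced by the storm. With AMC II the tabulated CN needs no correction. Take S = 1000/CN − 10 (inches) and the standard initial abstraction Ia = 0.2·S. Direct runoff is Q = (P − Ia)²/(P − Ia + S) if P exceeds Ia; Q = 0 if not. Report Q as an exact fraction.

AMC II — tabulated CN = 71 applies directly.
Retention S: 1000/CN − 10 with CN=71.000 → S = 290/71 ≈ 4.085 in
Ia = 0.2·(290/71) = 58/71 in ≈ 0.817 in
P − Ia = 9.800 − 0.817 = 3189/355 ≈ 8.983 in (> 0, runoff occurs)
Q = (3189/355)²/((3189/355) + 290/71) = (10169721/126025)/(4639/355) = 10169721/1646845 in ≈ 6.175 in

Q = 10169721/1646845 in ≈ 6.175 in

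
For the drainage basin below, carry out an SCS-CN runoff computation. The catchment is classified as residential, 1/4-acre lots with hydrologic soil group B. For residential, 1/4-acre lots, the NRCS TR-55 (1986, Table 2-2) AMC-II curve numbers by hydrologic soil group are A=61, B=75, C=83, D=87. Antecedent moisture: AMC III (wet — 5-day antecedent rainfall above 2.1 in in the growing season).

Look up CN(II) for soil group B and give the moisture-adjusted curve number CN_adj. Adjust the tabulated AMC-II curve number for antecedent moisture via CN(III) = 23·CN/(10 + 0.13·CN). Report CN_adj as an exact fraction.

CN_adj = 6900/79 ≈ 87.342

NRCS table: residential, 1/4-acre lots, soil group B → CN(II) = 75
Adjust CN=75 to AMC III: 23·75/(10 + 0.13·75) → 1725 ÷ (79/4) = 6900/79 ≈ 87.342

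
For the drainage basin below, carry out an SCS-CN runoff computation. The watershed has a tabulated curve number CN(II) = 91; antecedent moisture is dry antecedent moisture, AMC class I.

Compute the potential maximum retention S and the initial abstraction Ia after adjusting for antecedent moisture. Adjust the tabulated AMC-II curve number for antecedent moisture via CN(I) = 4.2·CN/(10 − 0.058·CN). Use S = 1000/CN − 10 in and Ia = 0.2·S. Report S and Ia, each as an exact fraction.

S = 1500/637 in ≈ 2.355 in; Ia = 300/637 in ≈ 0.471 in

Dry (AMC I): CN(I) = 4.2·91/(10 − 0.058·91) = (1911/5)/(2361/500) = 63700/787 ≈ 80.940
S = 1000/(63700/787) − 10 = 1500/637 in ≈ 2.355 in
Ia = 0.2S: 0.2·2.355 = 0.471 in (exactly 300/637)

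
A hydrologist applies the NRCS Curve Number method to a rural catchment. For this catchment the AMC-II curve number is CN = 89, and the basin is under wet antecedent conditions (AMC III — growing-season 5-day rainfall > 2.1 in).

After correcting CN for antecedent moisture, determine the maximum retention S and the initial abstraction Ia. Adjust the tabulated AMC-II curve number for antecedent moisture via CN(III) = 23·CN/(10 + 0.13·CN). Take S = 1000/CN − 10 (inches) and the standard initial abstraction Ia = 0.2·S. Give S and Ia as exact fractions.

S = 1100/2047 in ≈ 0.537 in; Ia = 220/2047 in ≈ 0.107 in

Adjust CN=89 to AMC III: 23·89/(10 + 0.13·89) → 2047 ÷ (2157/100) = 204700/2157 ≈ 94.900
S = 1000/(204700/2157) − 10 = 1100/2047 in ≈ 0.537 in
Ia = 0.2S: 0.2·0.537 = 0.107 in (exactly 220/2047)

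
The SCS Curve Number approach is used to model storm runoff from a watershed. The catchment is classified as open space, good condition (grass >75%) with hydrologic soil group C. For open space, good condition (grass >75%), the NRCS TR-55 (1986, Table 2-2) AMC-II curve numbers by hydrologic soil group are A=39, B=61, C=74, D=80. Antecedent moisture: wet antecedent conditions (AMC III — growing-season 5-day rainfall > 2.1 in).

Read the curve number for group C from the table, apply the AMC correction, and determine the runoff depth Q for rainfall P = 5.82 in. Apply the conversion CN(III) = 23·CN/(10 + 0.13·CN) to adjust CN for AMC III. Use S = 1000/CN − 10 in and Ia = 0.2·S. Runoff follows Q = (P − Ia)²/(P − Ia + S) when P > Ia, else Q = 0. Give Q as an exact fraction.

Q = 55056398881/12749724550 in ≈ 4.318 in

NRCS table: open space, good condition (grass >75%), soil group C → CN(II) = 74
CN(III) from CN(II)=74: (23·74)/(10 + 0.13·74) = 85100/981 ≈ 86.748
Retention S: 1000/CN − 10 with CN=86.748 → S = 1300/851 ≈ 1.528 in
Ia = 0.2S: 0.2·1.528 = 0.306 in (exactly 260/851)
Excess rainfall: 5.820 − 0.306 = 5.514 in; P > Ia so Q > 0
Q = (234641/42550)²/((234641/42550) + 1300/851) = (55056398881/1810502500)/(299641/42550) = 55056398881/12749724550 in ≈ 4.318 in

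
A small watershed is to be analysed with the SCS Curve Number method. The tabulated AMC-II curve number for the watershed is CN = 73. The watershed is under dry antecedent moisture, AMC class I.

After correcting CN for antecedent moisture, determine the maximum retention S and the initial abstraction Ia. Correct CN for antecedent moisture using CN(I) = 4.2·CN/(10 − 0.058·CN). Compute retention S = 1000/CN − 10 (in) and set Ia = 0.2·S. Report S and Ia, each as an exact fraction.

Adjust CN=73 to AMC I: 4.2·73/(10 − 0.058·73) → (1533/5) ÷ (2883/500) = 51100/961 ≈ 53.174
Retention S: 1000/CN − 10 with CN=53.174 → S = 4500/511 ≈ 8.806 in
Ia = 0.2S: 0.2·8.806 = 1.761 in (exactly 900/511)

S = 4500/511 in ≈ 8.806 in; Ia = 900/511 in ≈ 1.761 in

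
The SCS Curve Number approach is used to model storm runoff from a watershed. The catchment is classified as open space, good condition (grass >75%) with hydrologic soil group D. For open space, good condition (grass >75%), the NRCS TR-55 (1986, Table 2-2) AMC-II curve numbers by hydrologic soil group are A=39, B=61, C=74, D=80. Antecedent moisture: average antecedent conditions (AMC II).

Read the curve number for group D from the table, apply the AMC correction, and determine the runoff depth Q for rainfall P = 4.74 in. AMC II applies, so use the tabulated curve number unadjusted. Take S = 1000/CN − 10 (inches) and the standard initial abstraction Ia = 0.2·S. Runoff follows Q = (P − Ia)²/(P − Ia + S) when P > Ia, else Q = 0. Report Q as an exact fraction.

Q = 22472/8425 in ≈ 2.667 in

NRCS table: open space, good condition (grass >75%), soil group D → CN(II) = 80
CN(II) = 80; AMC II needs no correction.
Max retention: S = 1000/80 − 10 = 5/2 in (≈ 2.500 in)
Initial abstraction Ia = S/5 = (5/2)/5 = 1/2 ≈ 0.500 in
Since P=4.740 > Ia=0.500: effective rainfall P−Ia = 106/25 in
Q: (106/25)² ÷ (337/50) = 22472/8425 in (≈ 2.667 in)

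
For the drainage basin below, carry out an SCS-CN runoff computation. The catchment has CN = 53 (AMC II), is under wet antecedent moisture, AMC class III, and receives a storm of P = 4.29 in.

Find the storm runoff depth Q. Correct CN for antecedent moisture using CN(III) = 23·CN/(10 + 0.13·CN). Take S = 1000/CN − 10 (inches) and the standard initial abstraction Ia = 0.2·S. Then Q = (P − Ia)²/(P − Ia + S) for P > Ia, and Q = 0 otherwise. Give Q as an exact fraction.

CN(III) from CN(II)=53: (23·53)/(10 + 0.13·53) = 121900/1689 ≈ 72.173
Max retention: S = 1000/(121900/1689) − 10 = 4700/1219 in (≈ 3.856 in)
Ia = 0.2·(4700/1219) = 940/1219 in ≈ 0.771 in
P − Ia = 4.290 − 0.771 = 428951/121900 ≈ 3.519 in (> 0, runoff occurs)
Q: (428951/121900)² ÷ (898951/121900) = 183998960401/109582126900 in (≈ 1.679 in)

Q = 183998960401/109582126900 in ≈ 1.679 in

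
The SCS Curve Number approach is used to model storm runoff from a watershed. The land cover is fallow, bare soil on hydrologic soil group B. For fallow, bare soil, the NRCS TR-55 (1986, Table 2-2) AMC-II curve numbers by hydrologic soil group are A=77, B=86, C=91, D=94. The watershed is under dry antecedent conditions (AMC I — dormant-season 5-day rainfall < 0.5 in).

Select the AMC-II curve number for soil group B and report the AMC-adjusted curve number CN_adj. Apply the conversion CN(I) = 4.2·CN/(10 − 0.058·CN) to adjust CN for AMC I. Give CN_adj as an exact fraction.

CN_adj = 12900/179 ≈ 72.067

NRCS table: fallow, bare soil, soil group B → CN(II) = 86
Adjust CN=86 to AMC I: 4.2·86/(10 − 0.058·86) → (1806/5) ÷ (1253/250) = 12900/179 ≈ 72.067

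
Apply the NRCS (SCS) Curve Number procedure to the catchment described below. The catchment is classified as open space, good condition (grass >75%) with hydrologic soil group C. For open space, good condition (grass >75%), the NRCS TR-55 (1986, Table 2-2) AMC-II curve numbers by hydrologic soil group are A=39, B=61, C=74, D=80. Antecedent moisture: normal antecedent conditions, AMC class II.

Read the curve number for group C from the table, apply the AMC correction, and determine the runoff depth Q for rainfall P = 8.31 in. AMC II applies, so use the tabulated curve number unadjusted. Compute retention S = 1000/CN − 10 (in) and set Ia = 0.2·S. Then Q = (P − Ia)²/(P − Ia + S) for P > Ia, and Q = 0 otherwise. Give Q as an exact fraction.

NRCS table: open space, good condition (grass >75%), soil group C → CN(II) = 74
CN(II) = 74; AMC II needs no correction.
Retention S: 1000/CN − 10 with CN=74.000 → S = 130/37 ≈ 3.514 in
Ia = 0.2·(130/37) = 26/37 in ≈ 0.703 in
Excess rainfall: 8.310 − 0.703 = 7.607 in; P > Ia so Q > 0
Runoff Q = (P−Ia)²/(P−Ia+S) = (7.607)²/(7.607+3.514) = 792253609/152243900 ≈ 5.204 in

Q = 792253609/152243900 in ≈ 5.204 in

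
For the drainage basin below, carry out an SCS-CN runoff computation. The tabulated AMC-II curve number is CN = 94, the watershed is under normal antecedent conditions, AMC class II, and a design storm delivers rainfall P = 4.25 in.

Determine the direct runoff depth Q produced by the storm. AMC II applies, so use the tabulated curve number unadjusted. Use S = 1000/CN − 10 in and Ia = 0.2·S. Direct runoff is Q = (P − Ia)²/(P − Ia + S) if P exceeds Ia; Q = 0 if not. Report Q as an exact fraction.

Q = 120125/33652 in ≈ 3.570 in

AMC II — tabulated CN = 94 applies directly.
S = 1000/94 − 10 = 30/47 in ≈ 0.638 in
Initial abstraction Ia = S/5 = (30/47)/5 = 6/47 ≈ 0.128 in
Since P=4.250 > Ia=0.128: effective rainfall P−Ia = 775/188 in
Q = (775/188)²/((775/188) + 30/47) = (600625/35344)/(895/188) = 120125/33652 in ≈ 3.570 in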